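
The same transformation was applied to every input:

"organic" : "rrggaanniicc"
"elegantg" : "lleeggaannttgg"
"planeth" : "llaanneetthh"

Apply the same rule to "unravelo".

In each case the input is transformed by: delete the first character, then double every character.
"unravelo" → "nravelo" → "nnrraavveelloo".
(Check on "elegantg": → "legantg" → "lleeggaannttgg" ✓)

nnrraavveelloo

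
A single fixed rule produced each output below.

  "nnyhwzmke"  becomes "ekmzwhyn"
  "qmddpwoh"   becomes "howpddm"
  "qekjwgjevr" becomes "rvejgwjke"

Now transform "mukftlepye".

What's happening: reverse the string, then delete the last character.
"mukftlepye" → "eypeltfku".

eypeltfku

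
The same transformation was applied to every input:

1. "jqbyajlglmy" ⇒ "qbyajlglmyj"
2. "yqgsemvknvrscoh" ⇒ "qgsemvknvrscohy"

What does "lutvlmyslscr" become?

Rule — move the first character to the end.
So "lutvlmyslscr" becomes "utvlmyslscrl".

utvlmyslscrl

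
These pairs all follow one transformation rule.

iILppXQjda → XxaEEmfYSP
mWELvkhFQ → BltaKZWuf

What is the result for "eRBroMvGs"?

TgqGDbKvH

Each output is the input with this applied: flip the case of every letter, then shift every letter 11 places backward in the alphabet (wrapping around).
For "eRBroMvGs", step one produces "ErbROmVgS"; step two turns that into "TgqGDbKvH".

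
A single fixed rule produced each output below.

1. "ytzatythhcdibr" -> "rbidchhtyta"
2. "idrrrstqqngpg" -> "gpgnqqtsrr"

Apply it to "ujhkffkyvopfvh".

hvfpovykffk

The rule is to reverse the string, then delete the last 3 characters.
Working it through for "ujhkffkyvopfvh": intermediate "hvfpovykffkhju", final "hvfpovykffk".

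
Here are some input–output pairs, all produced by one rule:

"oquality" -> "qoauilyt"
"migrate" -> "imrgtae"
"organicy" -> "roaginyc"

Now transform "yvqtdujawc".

vytqudajcw

Rule — swap each adjacent pair of characters (1↔2, 3↔4, ...).
On "yvqtdujawc" that produces "vytqudajcw".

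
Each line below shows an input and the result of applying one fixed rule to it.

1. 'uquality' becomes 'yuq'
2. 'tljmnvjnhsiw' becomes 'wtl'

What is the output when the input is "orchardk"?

The transformation: move the last character to the front, then keep only the first 3 characters.
"orchardk" → "korchard" → "kor".
(Check on "uquality": → "yuqualit" → "yuq" ✓)

kor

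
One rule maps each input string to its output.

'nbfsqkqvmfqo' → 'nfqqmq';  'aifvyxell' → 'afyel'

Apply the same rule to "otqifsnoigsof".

The pattern: keep every other character starting from the first (positions 1st, 3rd, 5th, ...).
So "otqifsnoigsof" becomes "oqfnisf".

oqfnisf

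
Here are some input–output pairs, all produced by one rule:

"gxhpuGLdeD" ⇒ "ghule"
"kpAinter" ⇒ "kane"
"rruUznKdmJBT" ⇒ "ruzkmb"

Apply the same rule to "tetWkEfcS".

ttkfs

The transformation: keep every other character starting from the first (positions 1st, 3rd, 5th, ...), then convert every letter to lowercase.
Working it through for "tetWkEfcS": intermediate "ttkfS", final "ttkfs".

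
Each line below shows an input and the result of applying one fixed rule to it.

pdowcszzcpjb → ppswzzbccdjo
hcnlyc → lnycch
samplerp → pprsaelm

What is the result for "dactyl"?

ltyacd

The rule is to sort the characters into alphabetical order, then swap the front and back halves of the string.
Applying that to "dactyl" gives "ltyacd".
(Check on "hcnlyc": → "cchlny" → "lnycch" ✓)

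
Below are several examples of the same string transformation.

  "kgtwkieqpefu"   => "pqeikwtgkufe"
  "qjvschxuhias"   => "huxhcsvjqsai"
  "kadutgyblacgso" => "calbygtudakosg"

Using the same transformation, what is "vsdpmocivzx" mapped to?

The transformation: move the last 3 characters to the front (rotate right by 3), then reverse the string.
Working it through for "vsdpmocivzx": intermediate "vzxvsdpmoci", final "icompdsvxzv".
(Check on "kgtwkieqpefu": → "efukgtwkieqp" → "pqeikwtgkufe" ✓)

icompdsvxzv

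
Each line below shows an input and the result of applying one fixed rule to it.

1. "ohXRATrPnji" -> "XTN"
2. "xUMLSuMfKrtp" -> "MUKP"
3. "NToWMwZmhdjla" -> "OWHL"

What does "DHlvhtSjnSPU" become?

LTNU

The transformation: keep one character in every 3, starting at position 3 (positions 3rd, 6th, 9th, ...), then convert every letter to uppercase.
For "DHlvhtSjnSPU", step one produces "ltnU"; step two turns that into "LTNU".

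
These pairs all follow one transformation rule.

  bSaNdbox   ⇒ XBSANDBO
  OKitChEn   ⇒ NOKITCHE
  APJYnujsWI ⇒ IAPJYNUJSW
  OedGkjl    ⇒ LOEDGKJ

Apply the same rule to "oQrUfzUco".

OOQRUFZUC

Rule — move the last character to the front, then convert every letter to uppercase.
Applying that to "oQrUfzUco" gives "OOQRUFZUC".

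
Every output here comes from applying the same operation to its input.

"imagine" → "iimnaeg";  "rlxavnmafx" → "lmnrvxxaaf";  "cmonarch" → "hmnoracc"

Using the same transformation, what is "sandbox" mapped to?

nosxabd

The transformation: sort the characters into alphabetical order, then move the first 3 characters to the end (rotate left by 3).
On "sandbox": the first step gives "abdnosx", and the second then gives "nosxabd".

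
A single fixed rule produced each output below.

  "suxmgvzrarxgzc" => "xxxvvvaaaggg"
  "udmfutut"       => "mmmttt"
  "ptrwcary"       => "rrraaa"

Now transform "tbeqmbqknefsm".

eeebbbnnnsss

Rule — keep one character in every 3, starting at position 3 (positions 3rd, 6th, 9th, ...), then repeat every character 3 times.
So "tbeqmbqknefsm" becomes "eeebbbnnnsss".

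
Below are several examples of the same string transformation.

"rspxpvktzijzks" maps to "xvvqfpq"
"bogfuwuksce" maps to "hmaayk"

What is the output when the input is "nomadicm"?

tsji

The rule is to shift every letter 6 places forward in the alphabet (wrapping around), then keep every other character starting from the first (positions 1st, 3rd, 5th, ...).
Starting from "nomadicm": after the first operation, "tusgjois"; after the second, "tsji".
(Check on "rspxpvktzijzks": → "xyvdvbqzfopfqy" → "xvvqfpq" ✓)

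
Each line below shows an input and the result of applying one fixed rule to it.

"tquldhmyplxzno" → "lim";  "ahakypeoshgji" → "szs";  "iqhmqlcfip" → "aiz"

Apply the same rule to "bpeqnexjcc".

Each output is the input with this applied: shift every letter 8 places backward in the alphabet (wrapping around), then keep only the first 3 characters.
Starting from "bpeqnexjcc": after the first operation, "thwifwpbuu"; after the second, "thw".

thw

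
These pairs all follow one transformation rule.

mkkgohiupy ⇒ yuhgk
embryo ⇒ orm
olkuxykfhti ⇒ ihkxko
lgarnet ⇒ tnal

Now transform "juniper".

rpnj

Looking at the pairs, the operation is to reverse the string, then keep every other character starting from the first (positions 1st, 3rd, 5th, ...).
Applying both steps to "juniper": "repinuj", then "rpnj".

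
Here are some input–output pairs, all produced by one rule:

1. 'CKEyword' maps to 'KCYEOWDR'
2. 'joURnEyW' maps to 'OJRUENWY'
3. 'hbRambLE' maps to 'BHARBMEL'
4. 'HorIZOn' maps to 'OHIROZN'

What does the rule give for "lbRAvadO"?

The transformation: swap each adjacent pair of characters (1↔2, 3↔4, ...), then convert every letter to uppercase.
On "lbRAvadO": the first step gives "blARavOd", and the second then gives "BLARAVOD".
(Check on "hbRambLE": → "bhaRbmEL" → "BHARBMEL" ✓)

BLARAVOD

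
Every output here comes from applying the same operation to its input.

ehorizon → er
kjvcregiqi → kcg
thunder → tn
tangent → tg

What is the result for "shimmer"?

sm

The rule is to move the last 2 characters to the front (rotate right by 2), then keep one character in every 3, starting at position 3 (positions 3rd, 6th, 9th, ...).
Applying both steps to "shimmer": "ershimm", then "sm".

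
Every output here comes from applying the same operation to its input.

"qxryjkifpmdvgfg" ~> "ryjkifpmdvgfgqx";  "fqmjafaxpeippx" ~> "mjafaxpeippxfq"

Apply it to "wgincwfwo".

incwfwowg

What's happening: move the first 2 characters to the end (rotate left by 2).
So "wgincwfwo" becomes "incwfwowg".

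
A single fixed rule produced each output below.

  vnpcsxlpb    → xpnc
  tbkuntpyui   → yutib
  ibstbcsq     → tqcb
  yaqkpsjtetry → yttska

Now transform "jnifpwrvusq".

The rule is to keep every other character starting from the second (positions 2nd, 4th, 6th, ...), then sort the characters into reverse alphabetical order.
For "jnifpwrvusq", step one produces "nfwvs"; step two turns that into "wvsnf".

wvsnf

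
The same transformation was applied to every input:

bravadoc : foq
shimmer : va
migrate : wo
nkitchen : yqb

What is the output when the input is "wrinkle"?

fy

Looking at the pairs, the operation is to keep one character in every 3, starting at position 2 (positions 2nd, 5th, 8th, ...), then shift every letter 12 places backward in the alphabet (wrapping around).
Working it through for "wrinkle": intermediate "rk", final "fy".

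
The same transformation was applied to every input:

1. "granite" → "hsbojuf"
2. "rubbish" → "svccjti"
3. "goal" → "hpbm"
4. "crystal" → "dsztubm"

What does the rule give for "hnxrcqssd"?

Looking at the pairs, the operation is to shift every letter 1 place forward in the alphabet (wrapping around).
On "hnxrcqssd" that produces "ioysdrtte".

ioysdrtte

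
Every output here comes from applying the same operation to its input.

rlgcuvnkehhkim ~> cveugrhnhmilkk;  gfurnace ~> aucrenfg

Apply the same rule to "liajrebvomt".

In each case the input is transformed by: sort the characters into alphabetical order, then take characters alternately from the front and the back (1st, last, 2nd, 2nd-last, ...).
On "liajrebvomt" that produces "avbteriojml".

avbteriojml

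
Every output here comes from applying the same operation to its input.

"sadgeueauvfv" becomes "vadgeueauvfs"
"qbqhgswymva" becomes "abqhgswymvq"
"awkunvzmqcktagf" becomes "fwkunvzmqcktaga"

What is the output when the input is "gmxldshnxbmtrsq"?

The transformation: swap the first and last characters.
So "gmxldshnxbmtrsq" becomes "qmxldshnxbmtrsg".

qmxldshnxbmtrsg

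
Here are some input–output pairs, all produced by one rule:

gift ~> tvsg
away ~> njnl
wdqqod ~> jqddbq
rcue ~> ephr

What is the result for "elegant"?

Each output is the input with this applied: shift every letter 13 places forward in the alphabet (wrapping around) — i.e. ROT13.
On "elegant" that produces "ryrtnag".

ryrtnag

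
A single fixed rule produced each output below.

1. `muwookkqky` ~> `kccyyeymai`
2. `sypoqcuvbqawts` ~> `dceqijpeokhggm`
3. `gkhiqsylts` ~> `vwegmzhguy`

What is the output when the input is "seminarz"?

The transformation: move the first 2 characters to the end (rotate left by 2), then shift every letter 12 places backward in the alphabet (wrapping around).
For "seminarz", step one produces "minarzse"; step two turns that into "awbofngs".

awbofngs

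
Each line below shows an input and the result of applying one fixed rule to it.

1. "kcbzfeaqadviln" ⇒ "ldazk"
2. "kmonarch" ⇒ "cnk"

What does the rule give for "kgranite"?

tak

Looking at the pairs, the operation is to keep one character in every 3, starting at position 1 (positions 1st, 4th, 7th, ...), then reverse the string.
On "kgranite" that produces "tak".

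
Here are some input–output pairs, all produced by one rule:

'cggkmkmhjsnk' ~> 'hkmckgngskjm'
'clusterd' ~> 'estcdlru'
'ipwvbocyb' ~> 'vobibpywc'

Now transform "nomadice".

iadneocm

The rule is to take characters alternately from the front and the back (1st, last, 2nd, 2nd-last, ...), then move the last 3 characters to the front (rotate right by 3).
On "nomadice": the first step gives "neocmiad", and the second then gives "iadneocm".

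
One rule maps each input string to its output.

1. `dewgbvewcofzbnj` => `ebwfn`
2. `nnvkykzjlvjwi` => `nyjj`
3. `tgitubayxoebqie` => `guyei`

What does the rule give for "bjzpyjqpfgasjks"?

jypak

Rule — keep one character in every 3, starting at position 2 (positions 2nd, 5th, 8th, ...).
Doing the same to "bjzpyjqpfgasjks": "jypak".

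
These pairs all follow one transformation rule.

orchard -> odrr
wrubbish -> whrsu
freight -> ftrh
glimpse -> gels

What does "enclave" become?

What's happening: take characters alternately from the front and the back (1st, last, 2nd, 2nd-last, ...), then delete the last 3 characters.
For "enclave", step one produces "eenvcal"; step two turns that into "eenv".
(Check on "orchard": → "odrrcah" → "odrr" ✓)

eenv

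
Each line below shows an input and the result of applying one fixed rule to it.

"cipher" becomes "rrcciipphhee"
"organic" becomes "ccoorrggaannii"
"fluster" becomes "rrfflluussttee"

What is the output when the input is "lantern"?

nnllaanntteerr

In each case the input is transformed by: move the last character to the front, then double every character.
"lantern" → "nlanter" → "nnllaanntteerr".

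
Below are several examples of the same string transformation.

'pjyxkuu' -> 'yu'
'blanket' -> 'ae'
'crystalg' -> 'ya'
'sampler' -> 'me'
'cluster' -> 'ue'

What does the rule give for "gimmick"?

The rule is to keep one character in every 3, starting at position 3 (positions 3rd, 6th, 9th, ...).
Applying that to "gimmick" gives "mc".

mc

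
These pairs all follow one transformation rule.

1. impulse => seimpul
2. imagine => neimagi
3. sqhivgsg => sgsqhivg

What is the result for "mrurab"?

Looking at the pairs, the operation is to move the last 2 characters to the front (rotate right by 2).
"mrurab" → "abmrur".

abmrur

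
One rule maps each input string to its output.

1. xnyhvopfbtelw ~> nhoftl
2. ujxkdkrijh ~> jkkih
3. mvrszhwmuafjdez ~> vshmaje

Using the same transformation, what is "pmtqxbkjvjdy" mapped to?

mqbjjy

The rule is to keep every other character starting from the second (positions 2nd, 4th, 6th, ...).
"pmtqxbkjvjdy" → "mqbjjy".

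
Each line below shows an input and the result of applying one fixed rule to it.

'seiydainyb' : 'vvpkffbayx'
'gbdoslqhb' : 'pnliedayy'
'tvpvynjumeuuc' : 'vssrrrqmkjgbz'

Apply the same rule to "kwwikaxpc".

uttmhhfzx

Rule — sort the characters into reverse alphabetical order, then shift every letter 3 places backward in the alphabet (wrapping around).
On "kwwikaxpc": the first step gives "xwwpkkica", and the second then gives "uttmhhfzx".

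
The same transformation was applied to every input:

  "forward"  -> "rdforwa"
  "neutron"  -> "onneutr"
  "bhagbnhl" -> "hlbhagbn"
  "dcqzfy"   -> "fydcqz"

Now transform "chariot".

otchari

In each case the input is transformed by: move the last 2 characters to the front (rotate right by 2).
For "chariot" the result is "otchari".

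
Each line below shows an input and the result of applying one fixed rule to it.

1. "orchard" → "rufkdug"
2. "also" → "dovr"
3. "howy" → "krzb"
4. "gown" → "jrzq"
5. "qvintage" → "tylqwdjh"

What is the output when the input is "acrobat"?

dfuredw

Each output is the input with this applied: shift every letter 3 places forward in the alphabet (wrapping around).
For "acrobat" the result is "dfuredw".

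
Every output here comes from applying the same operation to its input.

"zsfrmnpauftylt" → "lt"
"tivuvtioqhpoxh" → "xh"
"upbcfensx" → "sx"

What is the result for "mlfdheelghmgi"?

gi

The rule is to keep only the last 2 characters.
"mlfdheelghmgi" → "gi".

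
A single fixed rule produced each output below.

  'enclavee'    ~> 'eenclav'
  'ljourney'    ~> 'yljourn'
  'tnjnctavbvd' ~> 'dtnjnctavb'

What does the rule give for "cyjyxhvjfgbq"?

In each case the input is transformed by: move the last character to the front, then delete the last character.
On "cyjyxhvjfgbq": the first step gives "qcyjyxhvjfgb", and the second then gives "qcyjyxhvjfg".

qcyjyxhvjfg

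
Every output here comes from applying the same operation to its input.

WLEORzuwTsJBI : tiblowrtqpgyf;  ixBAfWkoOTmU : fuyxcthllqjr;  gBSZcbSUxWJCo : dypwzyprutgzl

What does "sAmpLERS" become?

pxjmibop

In each case the input is transformed by: shift every letter 3 places backward in the alphabet (wrapping around), then convert every letter to lowercase.
For "sAmpLERS", step one produces "pXjmIBOP"; step two turns that into "pxjmibop".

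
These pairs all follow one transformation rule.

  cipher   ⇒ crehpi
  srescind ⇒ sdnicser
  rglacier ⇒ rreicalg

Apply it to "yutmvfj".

yjfvmtu

Each output is the input with this applied: move the first character to the end, then reverse the string.
Starting from "yutmvfj": after the first operation, "utmvfjy"; after the second, "yjfvmtu".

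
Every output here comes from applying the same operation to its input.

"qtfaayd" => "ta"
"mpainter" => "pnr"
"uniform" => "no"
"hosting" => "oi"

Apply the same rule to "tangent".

ae

Rule — keep one character in every 3, starting at position 2 (positions 2nd, 5th, 8th, ...).
Applying that to "tangent" gives "ae".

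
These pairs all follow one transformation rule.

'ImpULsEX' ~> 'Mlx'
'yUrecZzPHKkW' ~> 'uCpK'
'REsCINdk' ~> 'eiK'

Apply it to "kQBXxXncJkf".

Each output is the input with this applied: flip the case of every letter, then keep one character in every 3, starting at position 2 (positions 2nd, 5th, 8th, ...).
For "kQBXxXncJkf", step one produces "KqbxXxNCjKF"; step two turns that into "qXCF".

qXCF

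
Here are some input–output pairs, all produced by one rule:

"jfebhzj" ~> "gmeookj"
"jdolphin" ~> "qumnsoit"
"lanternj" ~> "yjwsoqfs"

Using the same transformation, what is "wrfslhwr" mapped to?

xqmbwbwk

In each case the input is transformed by: move the first 3 characters to the end (rotate left by 3), then shift every letter 5 places forward in the alphabet (wrapping around).
"wrfslhwr" → "slhwrwrf" → "xqmbwbwk".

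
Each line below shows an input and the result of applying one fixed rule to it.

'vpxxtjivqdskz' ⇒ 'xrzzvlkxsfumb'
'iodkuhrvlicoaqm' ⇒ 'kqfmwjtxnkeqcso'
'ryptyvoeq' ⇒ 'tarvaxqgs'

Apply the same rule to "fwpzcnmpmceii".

hyrbeporoegkk

The pattern: shift every letter 2 places forward in the alphabet (wrapping around).
Applying that to "fwpzcnmpmceii" gives "hyrbeporoegkk".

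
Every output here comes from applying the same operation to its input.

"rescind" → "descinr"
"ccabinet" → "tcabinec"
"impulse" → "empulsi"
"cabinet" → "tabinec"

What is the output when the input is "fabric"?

Looking at the pairs, the operation is to swap the first and last characters.
For "fabric" the result is "cabrif".

cabrif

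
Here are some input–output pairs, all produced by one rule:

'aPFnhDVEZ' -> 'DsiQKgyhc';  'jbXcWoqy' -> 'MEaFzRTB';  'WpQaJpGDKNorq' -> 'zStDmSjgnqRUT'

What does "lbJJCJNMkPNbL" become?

OEmmfmqpNsqEo

The transformation: flip the case of every letter, then shift every letter 3 places forward in the alphabet (wrapping around).
Applying both steps to "lbJJCJNMkPNbL": "LBjjcjnmKpnBl", then "OEmmfmqpNsqEo".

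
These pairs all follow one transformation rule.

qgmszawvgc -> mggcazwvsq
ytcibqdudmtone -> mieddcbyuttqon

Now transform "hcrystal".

Each output is the input with this applied: sort the characters into reverse alphabetical order, then swap the front and back halves of the string.
Applying both steps to "hcrystal": "ytsrlhca", then "lhcaytsr".
(Check on "qgmszawvgc": → "zwvsqmggca" → "mggcazwvsq" ✓)

lhcaytsr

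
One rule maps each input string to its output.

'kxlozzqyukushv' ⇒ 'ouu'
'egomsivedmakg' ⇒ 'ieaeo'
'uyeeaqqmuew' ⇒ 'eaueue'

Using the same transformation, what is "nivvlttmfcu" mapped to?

ui

Looking at the pairs, the operation is to move the first 3 characters to the end (rotate left by 3), then keep only the vowels.
Working it through for "nivvlttmfcu": intermediate "vlttmfcuniv", final "ui".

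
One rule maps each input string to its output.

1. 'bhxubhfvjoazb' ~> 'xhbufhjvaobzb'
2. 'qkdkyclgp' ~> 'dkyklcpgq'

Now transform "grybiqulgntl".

yribuqgltngl

Looking at the pairs, the operation is to move the first character to the end, then swap each adjacent pair of characters (1↔2, 3↔4, ...).
Applying both steps to "grybiqulgntl": "rybiqulgntlg", then "yribuqgltngl".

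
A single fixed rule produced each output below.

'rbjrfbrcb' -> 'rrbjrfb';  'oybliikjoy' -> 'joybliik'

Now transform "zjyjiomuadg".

azjyjiomu

Looking at the pairs, the operation is to delete the last 2 characters, then move the last character to the front.
Working it through for "zjyjiomuadg": intermediate "zjyjiomua", final "azjyjiomu".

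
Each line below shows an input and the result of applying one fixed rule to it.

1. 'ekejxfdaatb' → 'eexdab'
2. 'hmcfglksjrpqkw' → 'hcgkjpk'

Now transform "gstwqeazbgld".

gtqabl

Rule — keep every other character starting from the first (positions 1st, 3rd, 5th, ...).
For "gstwqeazbgld" the result is "gtqabl".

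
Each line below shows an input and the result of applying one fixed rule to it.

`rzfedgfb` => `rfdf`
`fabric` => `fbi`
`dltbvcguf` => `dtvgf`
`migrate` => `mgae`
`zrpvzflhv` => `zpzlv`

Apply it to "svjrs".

sjs

The pattern: keep every other character starting from the first (positions 1st, 3rd, 5th, ...).
On "svjrs" that produces "sjs".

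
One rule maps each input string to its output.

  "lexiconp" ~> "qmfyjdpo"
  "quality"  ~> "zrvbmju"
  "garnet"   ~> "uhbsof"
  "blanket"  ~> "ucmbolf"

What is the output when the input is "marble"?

The rule is to shift every letter 1 place forward in the alphabet (wrapping around), then move the last character to the front.
"marble" → "nbscmf" → "fnbscm".

fnbscm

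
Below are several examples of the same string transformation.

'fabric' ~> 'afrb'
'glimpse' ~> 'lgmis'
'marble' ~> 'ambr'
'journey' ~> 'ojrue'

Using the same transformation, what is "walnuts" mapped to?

awnlt

Rule — swap each adjacent pair of characters (1↔2, 3↔4, ...), then delete the last 2 characters.
Applying both steps to "walnuts": "awnltus", then "awnlt".
(Check on "marble": → "ambrel" → "ambr" ✓)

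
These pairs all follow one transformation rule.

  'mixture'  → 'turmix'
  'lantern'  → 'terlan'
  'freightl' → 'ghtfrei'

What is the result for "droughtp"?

The rule is to delete the last character, then move the last 3 characters to the front (rotate right by 3).
Starting from "droughtp": after the first operation, "drought"; after the second, "ghtdrou".

ghtdrou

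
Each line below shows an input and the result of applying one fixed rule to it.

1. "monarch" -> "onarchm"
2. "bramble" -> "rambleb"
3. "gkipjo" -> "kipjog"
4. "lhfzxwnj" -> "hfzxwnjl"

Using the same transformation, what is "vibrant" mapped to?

What's happening: move the first character to the end.
For "vibrant" the result is "ibrantv".

ibrantv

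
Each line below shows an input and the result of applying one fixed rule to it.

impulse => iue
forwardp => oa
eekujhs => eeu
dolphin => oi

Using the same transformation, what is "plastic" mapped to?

The rule is to keep only the vowels.
Applying that to "plastic" gives "ai".

ai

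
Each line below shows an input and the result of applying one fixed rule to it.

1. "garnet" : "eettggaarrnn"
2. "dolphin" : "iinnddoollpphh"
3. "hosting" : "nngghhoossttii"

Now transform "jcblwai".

Each output is the input with this applied: move the last 2 characters to the front (rotate right by 2), then double every character.
Applying both steps to "jcblwai": "aijcblw", then "aaiijjccbbllww".

aaiijjccbbllww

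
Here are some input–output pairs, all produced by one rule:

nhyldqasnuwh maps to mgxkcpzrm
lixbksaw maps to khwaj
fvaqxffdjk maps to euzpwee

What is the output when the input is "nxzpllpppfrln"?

mwyokkoooe

Each output is the input with this applied: shift every letter 1 place backward in the alphabet (wrapping around), then delete the last 3 characters.
Starting from "nxzpllpppfrln": after the first operation, "mwyokkoooeqkm"; after the second, "mwyokkoooe".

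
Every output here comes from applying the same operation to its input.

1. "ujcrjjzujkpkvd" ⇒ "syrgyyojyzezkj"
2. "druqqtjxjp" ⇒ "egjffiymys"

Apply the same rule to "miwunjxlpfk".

The transformation: swap the first and last characters, then shift every letter 11 places backward in the alphabet (wrapping around).
"miwunjxlpfk" → "kiwunjxlpfm" → "zxljcymaeub".

zxljcymaeub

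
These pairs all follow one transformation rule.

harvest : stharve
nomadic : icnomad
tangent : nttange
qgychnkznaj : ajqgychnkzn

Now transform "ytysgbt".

Looking at the pairs, the operation is to move the last 2 characters to the front (rotate right by 2).
Doing the same to "ytysgbt": "btytysg".

btytysg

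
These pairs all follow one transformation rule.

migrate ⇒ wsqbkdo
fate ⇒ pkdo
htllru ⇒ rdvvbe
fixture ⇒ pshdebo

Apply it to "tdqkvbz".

In each case the input is transformed by: shift every letter 10 places forward in the alphabet (wrapping around).
Applying that to "tdqkvbz" gives "dnauflj".

dnauflj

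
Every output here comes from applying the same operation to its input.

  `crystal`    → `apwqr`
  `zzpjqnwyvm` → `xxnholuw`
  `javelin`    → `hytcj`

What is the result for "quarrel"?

osypp

Each output is the input with this applied: delete the last 2 characters, then shift every letter 2 places backward in the alphabet (wrapping around).
Applying both steps to "quarrel": "quarr", then "osypp".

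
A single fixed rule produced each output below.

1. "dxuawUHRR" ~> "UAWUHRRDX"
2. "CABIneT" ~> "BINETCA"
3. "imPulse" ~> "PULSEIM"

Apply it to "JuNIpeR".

NIPERJU

Looking at the pairs, the operation is to move the first 2 characters to the end (rotate left by 2), then convert every letter to uppercase.
For "JuNIpeR", step one produces "NIpeRJu"; step two turns that into "NIPERJU".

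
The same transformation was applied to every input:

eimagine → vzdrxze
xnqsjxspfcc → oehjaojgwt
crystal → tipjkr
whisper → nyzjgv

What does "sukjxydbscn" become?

jlbaopusjt

In each case the input is transformed by: delete the last character, then shift every letter 9 places backward in the alphabet (wrapping around).
Doing the same to "sukjxydbscn": "jlbaopusjt".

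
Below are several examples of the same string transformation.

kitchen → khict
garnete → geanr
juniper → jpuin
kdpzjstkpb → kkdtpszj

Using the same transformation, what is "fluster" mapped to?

The transformation: delete the last 2 characters, then take characters alternately from the front and the back (1st, last, 2nd, 2nd-last, ...).
Working it through for "fluster": intermediate "flust", final "ftlsu".

ftlsu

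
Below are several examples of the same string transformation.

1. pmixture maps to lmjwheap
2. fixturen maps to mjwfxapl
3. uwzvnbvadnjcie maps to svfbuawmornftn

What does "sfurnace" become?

fsuwkxmj

Looking at the pairs, the operation is to shift every letter 8 places backward in the alphabet (wrapping around), then swap the front and back halves of the string.
"sfurnace" → "kxmjfsuw" → "fsuwkxmj".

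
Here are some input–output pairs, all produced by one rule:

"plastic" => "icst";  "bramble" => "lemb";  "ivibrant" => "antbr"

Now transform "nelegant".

anteg

In each case the input is transformed by: delete the first 3 characters, then move the first 2 characters to the end (rotate left by 2).
So "nelegant" becomes "anteg".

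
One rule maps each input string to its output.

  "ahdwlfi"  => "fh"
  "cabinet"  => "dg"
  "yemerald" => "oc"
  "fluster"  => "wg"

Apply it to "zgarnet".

The pattern: shift every letter 2 places forward in the alphabet (wrapping around), then keep one character in every 3, starting at position 3 (positions 3rd, 6th, 9th, ...).
Starting from "zgarnet": after the first operation, "bictpgv"; after the second, "cg".
(Check on "cabinet": → "ecdkpgv" → "dg" ✓)

cg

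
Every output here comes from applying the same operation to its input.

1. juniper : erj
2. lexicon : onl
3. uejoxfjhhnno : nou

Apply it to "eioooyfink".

nke

The pattern: move the first character to the end, then keep only the last 3 characters.
"eioooyfink" → "ioooyfinke" → "nke".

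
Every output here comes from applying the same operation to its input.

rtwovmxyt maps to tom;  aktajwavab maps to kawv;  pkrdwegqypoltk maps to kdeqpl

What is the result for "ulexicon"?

What's happening: keep every other character starting from the second (positions 2nd, 4th, 6th, ...), then delete the last character.
Applying both steps to "ulexicon": "lxcn", then "lxc".
(Check on "rtwovmxyt": → "tomy" → "tom" ✓)

lxc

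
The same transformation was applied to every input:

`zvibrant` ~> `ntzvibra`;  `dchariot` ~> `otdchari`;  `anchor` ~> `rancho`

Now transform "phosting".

ngphosti

The pattern: move the first 2 characters to the end (rotate left by 2), then swap the front and back halves of the string.
Applying both steps to "phosting": "ostingph", then "ngphosti".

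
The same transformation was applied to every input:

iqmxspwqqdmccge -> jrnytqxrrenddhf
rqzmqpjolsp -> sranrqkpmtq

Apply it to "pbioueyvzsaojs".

qcjpvfzwatbpkt

The pattern: shift every letter 1 place forward in the alphabet (wrapping around).
Applying that to "pbioueyvzsaojs" gives "qcjpvfzwatbpkt".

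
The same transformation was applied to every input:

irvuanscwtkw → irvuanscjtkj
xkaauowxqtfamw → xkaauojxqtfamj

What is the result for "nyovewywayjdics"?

Rule — replace every "w" with "j".
Applying that to "nyovewywayjdics" gives "nyovejyjayjdics".

nyovejyjayjdics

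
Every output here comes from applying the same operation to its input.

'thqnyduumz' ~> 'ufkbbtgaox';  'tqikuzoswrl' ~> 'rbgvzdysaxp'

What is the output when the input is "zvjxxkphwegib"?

The rule is to move the first 3 characters to the end (rotate left by 3), then shift every letter 7 places forward in the alphabet (wrapping around).
Applying both steps to "zvjxxkphwegib": "xxkphwegibzvj", then "eerwodlnpigcq".
(Check on "thqnyduumz": → "nyduumzthq" → "ufkbbtgaox" ✓)

eerwodlnpigcq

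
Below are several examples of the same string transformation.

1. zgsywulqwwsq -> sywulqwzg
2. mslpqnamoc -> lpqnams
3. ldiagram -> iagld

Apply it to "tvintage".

The pattern: delete the last 3 characters, then move the first 2 characters to the end (rotate left by 2).
"tvintage" → "tvint" → "inttv".
(Check on "mslpqnamoc": → "mslpqna" → "lpqnams" ✓)

inttv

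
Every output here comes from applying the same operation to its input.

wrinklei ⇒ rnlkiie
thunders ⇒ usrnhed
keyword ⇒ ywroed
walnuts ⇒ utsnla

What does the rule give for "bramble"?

What's happening: delete the first character, then sort the characters into reverse alphabetical order.
So "bramble" becomes "rmleba".

rmleba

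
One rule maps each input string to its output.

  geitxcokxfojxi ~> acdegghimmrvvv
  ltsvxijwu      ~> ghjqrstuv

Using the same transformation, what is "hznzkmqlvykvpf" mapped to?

dfiijklnottwxx

The transformation: sort the characters into alphabetical order, then shift every letter 2 places backward in the alphabet (wrapping around).
"hznzkmqlvykvpf" → "fhkklmnpqvvyzz" → "dfiijklnottwxx".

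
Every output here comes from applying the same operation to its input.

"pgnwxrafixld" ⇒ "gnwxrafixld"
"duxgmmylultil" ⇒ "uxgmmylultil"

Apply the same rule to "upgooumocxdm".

pgooumocxdm

What's happening: delete the first character.
For "upgooumocxdm" the result is "pgooumocxdm".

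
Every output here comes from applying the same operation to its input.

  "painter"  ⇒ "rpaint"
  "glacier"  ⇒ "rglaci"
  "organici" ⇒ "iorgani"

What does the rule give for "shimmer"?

rshimm

In each case the input is transformed by: move the last character to the front, then delete the last character.
For "shimmer" the result is "rshimm".
(Check on "organici": → "iorganic" → "iorgani" ✓)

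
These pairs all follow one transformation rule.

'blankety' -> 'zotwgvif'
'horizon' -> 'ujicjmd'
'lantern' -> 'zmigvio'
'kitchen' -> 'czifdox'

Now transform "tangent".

What's happening: move the last 3 characters to the front (rotate right by 3), then shift every letter 5 places backward in the alphabet (wrapping around).
On "tangent": the first step gives "enttang", and the second then gives "zioovib".

zioovib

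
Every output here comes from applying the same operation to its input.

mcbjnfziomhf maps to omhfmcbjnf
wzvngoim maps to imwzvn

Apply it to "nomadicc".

The pattern: swap the front and back halves of the string, then delete the first 2 characters.
Working it through for "nomadicc": intermediate "diccnoma", final "ccnoma".

ccnoma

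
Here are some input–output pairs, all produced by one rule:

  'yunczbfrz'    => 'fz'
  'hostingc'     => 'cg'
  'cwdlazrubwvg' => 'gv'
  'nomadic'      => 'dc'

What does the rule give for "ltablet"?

lt

The rule is to swap each adjacent pair of characters (1↔2, 3↔4, ...), then keep only the last 2 characters.
Working it through for "ltablet": intermediate "tlbaelt", final "lt".
(Check on "yunczbfrz": → "uycnbzrfz" → "fz" ✓)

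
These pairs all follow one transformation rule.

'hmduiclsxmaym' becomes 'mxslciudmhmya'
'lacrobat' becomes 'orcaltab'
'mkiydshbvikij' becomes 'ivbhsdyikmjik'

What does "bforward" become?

wrofbdra

Looking at the pairs, the operation is to move the last 3 characters to the front (rotate right by 3), then reverse the string.
For "bforward" the result is "wrofbdra".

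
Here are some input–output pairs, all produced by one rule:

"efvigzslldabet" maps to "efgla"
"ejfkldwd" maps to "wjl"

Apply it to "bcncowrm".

rco

What's happening: move the last 2 characters to the front (rotate right by 2), then keep one character in every 3, starting at position 1 (positions 1st, 4th, 7th, ...).
Working it through for "bcncowrm": intermediate "rmbcncow", final "rco".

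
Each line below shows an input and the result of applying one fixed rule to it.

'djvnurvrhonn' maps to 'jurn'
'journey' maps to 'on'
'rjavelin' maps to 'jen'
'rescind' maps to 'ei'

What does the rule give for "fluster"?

lt

Each output is the input with this applied: keep one character in every 3, starting at position 2 (positions 2nd, 5th, 8th, ...).
So "fluster" becomes "lt".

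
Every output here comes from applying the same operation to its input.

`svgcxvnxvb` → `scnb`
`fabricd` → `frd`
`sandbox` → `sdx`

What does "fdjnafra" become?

fnr

In each case the input is transformed by: keep one character in every 3, starting at position 1 (positions 1st, 4th, 7th, ...).
On "fdjnafra" that produces "fnr".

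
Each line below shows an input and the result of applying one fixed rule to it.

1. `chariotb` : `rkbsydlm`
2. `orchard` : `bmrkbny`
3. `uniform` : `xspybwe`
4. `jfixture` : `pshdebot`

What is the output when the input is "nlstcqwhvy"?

vcdmagrfix

The rule is to move the first character to the end, then shift every letter 10 places forward in the alphabet (wrapping around).
Applying both steps to "nlstcqwhvy": "lstcqwhvyn", then "vcdmagrfix".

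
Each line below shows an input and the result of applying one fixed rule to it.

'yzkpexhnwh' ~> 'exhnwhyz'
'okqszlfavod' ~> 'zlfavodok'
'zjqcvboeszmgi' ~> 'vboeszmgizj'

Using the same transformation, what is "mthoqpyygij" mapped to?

qpyygijmt

The rule is to move the first 2 characters to the end (rotate left by 2), then delete the first 2 characters.
Starting from "mthoqpyygij": after the first operation, "hoqpyygijmt"; after the second, "qpyygijmt".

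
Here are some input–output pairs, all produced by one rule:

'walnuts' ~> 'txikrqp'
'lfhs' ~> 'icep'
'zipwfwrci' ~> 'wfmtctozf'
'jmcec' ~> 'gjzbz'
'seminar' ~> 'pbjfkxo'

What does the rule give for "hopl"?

Rule — shift every letter 3 places backward in the alphabet (wrapping around).
"hopl" → "elmi".

elmi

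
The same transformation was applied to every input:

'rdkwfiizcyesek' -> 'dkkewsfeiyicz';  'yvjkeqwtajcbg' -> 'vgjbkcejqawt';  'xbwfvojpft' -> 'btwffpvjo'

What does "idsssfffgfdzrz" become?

The pattern: delete the first character, then take characters alternately from the front and the back (1st, last, 2nd, 2nd-last, ...).
On "idsssfffgfdzrz" that produces "dzsrszsdfffgf".
(Check on "rdkwfiizcyesek": → "dkwfiizcyesek" → "dkkewsfeiyicz" ✓)

dzsrszsdfffgf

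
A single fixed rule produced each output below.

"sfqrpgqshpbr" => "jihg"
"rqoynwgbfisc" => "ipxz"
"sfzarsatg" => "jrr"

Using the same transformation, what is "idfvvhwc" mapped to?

zmn

Looking at the pairs, the operation is to shift every letter 9 places backward in the alphabet (wrapping around), then keep one character in every 3, starting at position 1 (positions 1st, 4th, 7th, ...).
For "idfvvhwc" the result is "zmn".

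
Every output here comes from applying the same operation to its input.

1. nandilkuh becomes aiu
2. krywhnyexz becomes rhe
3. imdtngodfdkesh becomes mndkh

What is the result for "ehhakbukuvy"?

hkky

Rule — keep one character in every 3, starting at position 2 (positions 2nd, 5th, 8th, ...).
For "ehhakbukuvy" the result is "hkky".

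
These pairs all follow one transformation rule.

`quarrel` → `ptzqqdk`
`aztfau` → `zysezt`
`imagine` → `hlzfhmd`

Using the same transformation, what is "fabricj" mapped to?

ezaqhbi

Each output is the input with this applied: shift every letter 1 place backward in the alphabet (wrapping around).
On "fabricj" that produces "ezaqhbi".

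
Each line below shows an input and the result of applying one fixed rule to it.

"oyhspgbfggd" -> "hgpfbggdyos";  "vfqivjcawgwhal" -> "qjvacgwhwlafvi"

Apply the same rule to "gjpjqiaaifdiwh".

The rule is to swap each adjacent pair of characters (1↔2, 3↔4, ...), then move the first 3 characters to the end (rotate left by 3).
For "gjpjqiaaifdiwh", step one produces "jgjpiqaafiidhw"; step two turns that into "piqaafiidhwjgj".

piqaafiidhwjgj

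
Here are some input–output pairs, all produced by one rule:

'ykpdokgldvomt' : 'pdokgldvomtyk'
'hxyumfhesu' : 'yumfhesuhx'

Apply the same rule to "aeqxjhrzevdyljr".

The pattern: move the first 2 characters to the end (rotate left by 2).
For "aeqxjhrzevdyljr" the result is "qxjhrzevdyljrae".

qxjhrzevdyljrae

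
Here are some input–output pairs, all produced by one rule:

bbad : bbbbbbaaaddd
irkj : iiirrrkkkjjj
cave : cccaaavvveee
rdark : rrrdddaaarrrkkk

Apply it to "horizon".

What's happening: repeat every character 3 times.
For "horizon" the result is "hhhooorrriiizzzooonnn".

hhhooorrriiizzzooonnn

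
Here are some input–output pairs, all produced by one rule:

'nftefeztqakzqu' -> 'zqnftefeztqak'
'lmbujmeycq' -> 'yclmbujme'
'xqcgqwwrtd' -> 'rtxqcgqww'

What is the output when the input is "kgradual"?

uakgrad

Looking at the pairs, the operation is to delete the last character, then move the last 2 characters to the front (rotate right by 2).
Applying both steps to "kgradual": "kgradua", then "uakgrad".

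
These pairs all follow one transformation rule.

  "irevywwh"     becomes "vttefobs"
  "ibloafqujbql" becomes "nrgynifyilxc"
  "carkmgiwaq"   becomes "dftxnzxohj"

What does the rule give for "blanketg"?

hbqdyixk

Each output is the input with this applied: shift every letter 3 places backward in the alphabet (wrapping around), then swap the front and back halves of the string.
"blanketg" → "yixkhbqd" → "hbqdyixk".
(Check on "carkmgiwaq": → "zxohjdftxn" → "dftxnzxohj" ✓)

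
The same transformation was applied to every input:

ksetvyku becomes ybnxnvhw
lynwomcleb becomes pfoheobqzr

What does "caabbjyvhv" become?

mbykyfddee

In each case the input is transformed by: shift every letter 3 places forward in the alphabet (wrapping around), then swap the front and back halves of the string.
"caabbjyvhv" → "fddeembyky" → "mbykyfddee".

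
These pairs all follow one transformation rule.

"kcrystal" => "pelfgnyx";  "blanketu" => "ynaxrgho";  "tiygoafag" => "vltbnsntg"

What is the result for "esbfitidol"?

The pattern: move the first character to the end, then shift every letter 13 places forward in the alphabet (wrapping around) — i.e. ROT13.
For "esbfitidol", step one produces "sbfitidole"; step two turns that into "fosvgvqbyr".
(Check on "blanketu": → "lanketub" → "ynaxrgho" ✓)

fosvgvqbyr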